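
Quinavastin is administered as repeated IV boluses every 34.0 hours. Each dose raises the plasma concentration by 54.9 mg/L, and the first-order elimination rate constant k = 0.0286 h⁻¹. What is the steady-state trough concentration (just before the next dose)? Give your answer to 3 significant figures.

33.4 mg/L

Fraction remaining after one interval: e^(−kτ) = e^(−0.02860 × 34.0) = 0.3782
R = 1 / (1 − 0.3782) = 1.608
Css,max = 54.9 × 1.608 = 88.29 mg/L
Css,min = Css,max × e^(−kτ) = 88.29 × 0.3782 ≈ 33.4 mg/L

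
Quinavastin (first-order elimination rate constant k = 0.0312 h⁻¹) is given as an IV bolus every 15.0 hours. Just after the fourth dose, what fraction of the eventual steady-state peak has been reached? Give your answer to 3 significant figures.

0.846

f_n = 1 − e^(−nkτ) = 1 − e^(−4 × 0.03120 × 15.0) = 1 − e^(−1.872) = 1 − 0.1538 ≈ 0.846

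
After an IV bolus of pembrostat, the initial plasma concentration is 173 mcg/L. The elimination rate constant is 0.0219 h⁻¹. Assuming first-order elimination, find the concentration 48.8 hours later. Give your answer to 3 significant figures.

59.4 mcg/L

C(t) = C₀ e^(−kt) = 173 × e^(−0.02190 × 48.8) = 173 × e^(−1.069) = 173 × 0.3434 ≈ 59.4 mcg/L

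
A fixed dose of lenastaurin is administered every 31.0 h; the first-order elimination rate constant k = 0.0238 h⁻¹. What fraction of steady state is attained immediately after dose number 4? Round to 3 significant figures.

0.948

f_n = 1 − e^(−nkτ) = 1 − e^(−4 × 0.02380 × 31.0) = 1 − e^(−2.951) = 1 − 0.05228 ≈ 0.948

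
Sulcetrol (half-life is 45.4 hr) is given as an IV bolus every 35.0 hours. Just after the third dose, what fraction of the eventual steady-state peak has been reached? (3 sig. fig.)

0.799

k = ln 2 / 45.4 = 0.01527 hr⁻¹
f_n = 1 − e^(−nkτ) = 1 − e^(−3 × 0.01527 × 35.0) = 1 − e^(−1.603) = 1 − 0.2013 ≈ 0.799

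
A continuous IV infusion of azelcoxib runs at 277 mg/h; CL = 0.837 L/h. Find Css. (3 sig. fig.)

331 µg/mL

Css = infusion rate / CL = 277 / 0.837 ≈ 331 µg/mL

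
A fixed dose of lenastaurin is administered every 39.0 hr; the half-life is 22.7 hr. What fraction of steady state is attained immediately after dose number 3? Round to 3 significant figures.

0.972

k = ln 2 / 22.7 = 0.03054 hr⁻¹
f_n = 1 − e^(−nkτ) = 1 − e^(−3 × 0.03054 × 39.0) = 1 − e^(−3.573) = 1 − 0.02808 ≈ 0.972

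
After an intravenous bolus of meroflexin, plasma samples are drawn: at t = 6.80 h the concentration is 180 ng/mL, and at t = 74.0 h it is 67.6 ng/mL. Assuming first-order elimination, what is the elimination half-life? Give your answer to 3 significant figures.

k = ln(C₁/C₂) / (t₂ − t₁) = ln(180/67.6) / (74.0 − 6.80)
  = 0.9793 / 67.20 = 0.01457 h⁻¹
t½ = ln 2 / k = ln 2 / 0.01457 ≈ 47.6 hours

47.6 hours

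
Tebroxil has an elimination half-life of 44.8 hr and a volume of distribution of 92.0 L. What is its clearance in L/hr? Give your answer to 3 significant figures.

1.42 L/hr

k = ln 2 / t½ = ln 2 / 44.8 = 0.01547 hr⁻¹
CL = k · V = 0.01547 × 92.0 ≈ 1.42 L/hr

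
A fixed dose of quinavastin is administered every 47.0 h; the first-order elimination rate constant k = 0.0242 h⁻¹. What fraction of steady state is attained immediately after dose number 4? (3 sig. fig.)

0.989

f_n = 1 − e^(−nkτ) = 1 − e^(−4 × 0.02420 × 47.0) = 1 − e^(−4.550) = 1 − 0.01057 ≈ 0.989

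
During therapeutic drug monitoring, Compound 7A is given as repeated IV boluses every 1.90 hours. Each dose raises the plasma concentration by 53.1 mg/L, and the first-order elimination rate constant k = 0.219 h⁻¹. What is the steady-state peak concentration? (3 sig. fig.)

Fraction remaining after one interval: e^(−kτ) = e^(−0.2190 × 1.90) = 0.6596
R = 1 / (1 − 0.6596) = 2.938
Css,max = 53.1 × 2.938 ≈ 156 mg/L

156 mg/L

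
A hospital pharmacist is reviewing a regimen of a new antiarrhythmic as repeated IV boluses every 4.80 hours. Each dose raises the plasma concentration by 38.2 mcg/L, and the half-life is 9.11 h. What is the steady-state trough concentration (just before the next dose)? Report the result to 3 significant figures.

k = ln 2 / 9.11 = 0.07609 h⁻¹
Fraction remaining after one interval: e^(−kτ) = e^(−0.07609 × 4.80) = 0.6940
R = 1 / (1 − 0.6940) = 3.268
Css,max = 38.2 × 3.268 = 124.9 mcg/L
Css,min = Css,max × e^(−kτ) = 124.9 × 0.6940 ≈ 86.7 mcg/L

86.7 mcg/L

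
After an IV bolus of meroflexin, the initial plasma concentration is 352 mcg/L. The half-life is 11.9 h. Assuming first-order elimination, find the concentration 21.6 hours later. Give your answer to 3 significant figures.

100 mcg/L

k = ln 2 / 11.9 = 0.05825 h⁻¹
C(t) = C₀ e^(−kt) = 352 × e^(−0.05825 × 21.6) = 352 × e^(−1.258) = 352 × 0.2842 ≈ 100 mcg/L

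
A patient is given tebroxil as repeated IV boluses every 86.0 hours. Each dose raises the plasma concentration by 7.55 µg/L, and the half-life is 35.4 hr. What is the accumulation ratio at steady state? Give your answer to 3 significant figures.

1.23

k = ln 2 / 35.4 = 0.01958 hr⁻¹
Fraction remaining after one interval: e^(−kτ) = e^(−0.01958 × 86.0) = 0.1856
R = 1 / (1 − 0.1856) = 1 / 0.8144 ≈ 1.23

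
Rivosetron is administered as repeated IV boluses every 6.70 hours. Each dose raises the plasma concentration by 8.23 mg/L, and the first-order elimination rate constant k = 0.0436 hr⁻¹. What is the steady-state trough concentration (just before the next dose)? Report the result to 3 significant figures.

24.3 mg/L

Fraction remaining after one interval: e^(−kτ) = e^(−0.04360 × 6.70) = 0.7467
R = 1 / (1 − 0.7467) = 3.948
Css,max = 8.23 × 3.948 = 32.49 mg/L
Css,min = Css,max × e^(−kτ) = 32.49 × 0.7467 ≈ 24.3 mg/L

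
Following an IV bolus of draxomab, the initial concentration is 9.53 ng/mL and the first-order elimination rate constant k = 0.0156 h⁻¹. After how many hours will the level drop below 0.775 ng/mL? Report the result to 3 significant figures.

161 hours

C(t) = C₀ e^(−kt)  ⇒  t = ln(C₀/C) / k
t = ln(9.53/0.775) / 0.01560 = 2.509 / 0.01560 ≈ 161 hours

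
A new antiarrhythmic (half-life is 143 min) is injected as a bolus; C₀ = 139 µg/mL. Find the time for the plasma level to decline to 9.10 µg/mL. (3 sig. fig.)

k = ln 2 / 143 = 0.004847 min⁻¹
C(t) = C₀ e^(−kt)  ⇒  t = ln(C₀/C) / k
t = ln(139/9.10) / 0.004847 = 2.726 / 0.004847 ≈ 562 minutes

562 minutes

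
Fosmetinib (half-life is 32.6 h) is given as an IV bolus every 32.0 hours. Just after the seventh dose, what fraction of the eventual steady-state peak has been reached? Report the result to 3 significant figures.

0.991

k = ln 2 / 32.6 = 0.02126 h⁻¹
f_n = 1 − e^(−nkτ) = 1 − e^(−7 × 0.02126 × 32.0) = 1 − e^(−4.763) = 1 − 0.008542 ≈ 0.991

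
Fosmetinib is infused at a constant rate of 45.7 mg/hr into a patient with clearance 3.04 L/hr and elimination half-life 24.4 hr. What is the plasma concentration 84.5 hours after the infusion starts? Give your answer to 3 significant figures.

Css = rate / CL = 45.7 / 3.04 = 15.03 mg/L
k = ln 2 / 24.4 = 0.02841 hr⁻¹
C(t) = Css (1 − e^(−kt)) = 15.03 × (1 − e^(−2.400)) = 15.03 × 0.9093 ≈ 13.7 mg/L

13.7 mg/L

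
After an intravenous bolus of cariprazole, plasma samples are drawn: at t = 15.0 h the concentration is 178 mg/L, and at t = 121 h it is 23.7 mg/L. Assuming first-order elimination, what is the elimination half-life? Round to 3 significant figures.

k = ln(C₁/C₂) / (t₂ − t₁) = ln(178/23.7) / (121 − 15.0)
  = 2.016 / 106.0 = 0.01902 h⁻¹
t½ = ln 2 / k = ln 2 / 0.01902 ≈ 36.4 hours

36.4 hours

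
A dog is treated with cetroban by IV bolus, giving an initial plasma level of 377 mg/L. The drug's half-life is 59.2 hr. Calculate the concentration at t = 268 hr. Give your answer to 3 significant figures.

k = ln 2 / 59.2 = 0.01171 hr⁻¹
268 hr is 4.527 half-lives, so C = 377 × (1/2)^4.527 = 377 × 0.04337 ≈ 16.4 mg/L

16.4 mg/L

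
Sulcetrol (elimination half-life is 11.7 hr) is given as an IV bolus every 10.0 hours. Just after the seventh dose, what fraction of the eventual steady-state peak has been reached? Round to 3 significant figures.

k = ln 2 / 11.7 = 0.05924 hr⁻¹
f_n = 1 − e^(−nkτ) = 1 − e^(−7 × 0.05924 × 10.0) = 1 − e^(−4.147) = 1 − 0.01581 ≈ 0.984

0.984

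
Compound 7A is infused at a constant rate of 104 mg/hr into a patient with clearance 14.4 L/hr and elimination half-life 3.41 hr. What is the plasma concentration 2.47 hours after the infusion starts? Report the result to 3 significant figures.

Css = rate / CL = 104 / 14.4 = 7.222 mg/L
k = ln 2 / 3.41 = 0.2033 hr⁻¹
C(t) = Css (1 − e^(−kt)) = 7.222 × (1 − e^(−0.5021)) = 7.222 × 0.3947 ≈ 2.85 mg/L

2.85 mg/L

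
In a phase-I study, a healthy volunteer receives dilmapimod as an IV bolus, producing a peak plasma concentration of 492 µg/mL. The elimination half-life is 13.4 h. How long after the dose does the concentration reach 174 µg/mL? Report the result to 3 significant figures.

k = ln 2 / 13.4 = 0.05173 h⁻¹
C(t) = C₀ e^(−kt)  ⇒  t = ln(C₀/C) / k
t = ln(492/174) / 0.05173 = 1.039 / 0.05173 ≈ 20.1 hours

20.1 hours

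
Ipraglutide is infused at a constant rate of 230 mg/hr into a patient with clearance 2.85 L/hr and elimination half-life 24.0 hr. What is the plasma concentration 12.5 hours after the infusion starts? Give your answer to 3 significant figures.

24.5 µg/mL

Css = rate / CL = 230 / 2.85 = 80.70 µg/mL
k = ln 2 / 24.0 = 0.02888 hr⁻¹
C(t) = Css (1 − e^(−kt)) = 80.70 × (1 − e^(−0.3610)) = 80.70 × 0.3030 ≈ 24.5 µg/mL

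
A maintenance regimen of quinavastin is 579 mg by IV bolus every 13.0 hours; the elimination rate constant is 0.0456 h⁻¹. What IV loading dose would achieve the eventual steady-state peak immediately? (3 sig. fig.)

1290 mg

Accumulation ratio R = 1 / (1 − e^(−kτ)) = 1 / (1 − e^(−0.04560×13.0)) = 1 / (1 − 0.5528) = 2.236
Loading dose = maintenance dose × R = 579 × 2.236 ≈ 1290 mg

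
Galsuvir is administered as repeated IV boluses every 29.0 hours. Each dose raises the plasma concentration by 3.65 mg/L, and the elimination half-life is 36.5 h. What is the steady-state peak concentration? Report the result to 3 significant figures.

8.62 mg/L

k = ln 2 / 36.5 = 0.01899 h⁻¹
Fraction remaining after one interval: e^(−kτ) = e^(−0.01899 × 29.0) = 0.5765
R = 1 / (1 − 0.5765) = 2.361
Css,max = 3.65 × 2.361 ≈ 8.62 mg/L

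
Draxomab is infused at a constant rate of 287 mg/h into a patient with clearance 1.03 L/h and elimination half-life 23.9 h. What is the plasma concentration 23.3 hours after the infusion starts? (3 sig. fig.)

137 µg/mL

Css = rate / CL = 287 / 1.03 = 278.6 µg/mL
k = ln 2 / 23.9 = 0.02900 h⁻¹
C(t) = Css (1 − e^(−kt)) = 278.6 × (1 − e^(−0.6757)) = 278.6 × 0.4912 ≈ 137 µg/mL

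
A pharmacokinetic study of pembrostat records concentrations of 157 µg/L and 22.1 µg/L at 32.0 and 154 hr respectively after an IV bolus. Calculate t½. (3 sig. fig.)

43.1 hours

k = ln(C₁/C₂) / (t₂ − t₁) = ln(157/22.1) / (154 − 32.0)
  = 1.961 / 122.0 = 0.01607 hr⁻¹
t½ = ln 2 / k = ln 2 / 0.01607 ≈ 43.1 hours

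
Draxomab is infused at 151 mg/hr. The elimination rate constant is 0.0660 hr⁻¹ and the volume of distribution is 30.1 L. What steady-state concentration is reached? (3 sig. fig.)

76.0 µg/mL

CL = k · V = 0.0660 × 30.1 = 1.987 L/hr
Css = rate / CL = 151 / 1.987 ≈ 76.0 µg/mL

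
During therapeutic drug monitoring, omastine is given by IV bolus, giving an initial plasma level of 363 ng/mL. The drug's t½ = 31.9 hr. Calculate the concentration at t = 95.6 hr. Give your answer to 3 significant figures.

45.5 ng/mL

k = ln 2 / 31.9 = 0.02173 hr⁻¹
C(t) = C₀ e^(−kt) = 363 × e^(−0.02173 × 95.6) = 363 × e^(−2.077) = 363 × 0.1253 ≈ 45.5 ng/mL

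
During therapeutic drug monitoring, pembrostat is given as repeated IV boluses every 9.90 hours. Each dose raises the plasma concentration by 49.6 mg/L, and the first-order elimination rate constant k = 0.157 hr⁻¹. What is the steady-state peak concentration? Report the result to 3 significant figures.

Fraction remaining after one interval: e^(−kτ) = e^(−0.1570 × 9.90) = 0.2113
R = 1 / (1 − 0.2113) = 1.268
Css,max = 49.6 × 1.268 ≈ 62.9 mg/L

62.9 mg/L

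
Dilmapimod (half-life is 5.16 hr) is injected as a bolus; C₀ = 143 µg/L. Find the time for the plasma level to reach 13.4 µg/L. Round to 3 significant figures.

k = ln 2 / 5.16 = 0.1343 hr⁻¹
C(t) = C₀ e^(−kt)  ⇒  t = ln(C₀/C) / k
t = ln(143/13.4) / 0.1343 = 2.368 / 0.1343 ≈ 17.6 hours

17.6 hours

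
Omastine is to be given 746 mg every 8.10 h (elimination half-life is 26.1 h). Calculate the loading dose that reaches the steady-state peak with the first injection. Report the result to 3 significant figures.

3850 mg

k = ln 2 / 26.1 = 0.02656 h⁻¹
Accumulation ratio R = 1 / (1 − e^(−kτ)) = 1 / (1 − e^(−0.02656×8.10)) = 1 / (1 − 0.8064) = 5.167
Loading dose = maintenance dose × R = 746 × 5.167 ≈ 3850 mg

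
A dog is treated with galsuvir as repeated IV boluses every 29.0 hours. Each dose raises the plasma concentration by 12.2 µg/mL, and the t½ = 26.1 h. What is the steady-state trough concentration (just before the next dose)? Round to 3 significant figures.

k = ln 2 / 26.1 = 0.02656 h⁻¹
Fraction remaining after one interval: e^(−kτ) = e^(−0.02656 × 29.0) = 0.4629
R = 1 / (1 − 0.4629) = 1.862
Css,max = 12.2 × 1.862 = 22.72 µg/mL
Css,min = Css,max × e^(−kτ) = 22.72 × 0.4629 ≈ 10.5 µg/mL

10.5 µg/mL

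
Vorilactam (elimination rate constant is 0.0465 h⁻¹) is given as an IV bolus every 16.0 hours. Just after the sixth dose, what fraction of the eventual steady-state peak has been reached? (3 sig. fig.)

0.988

f_n = 1 − e^(−nkτ) = 1 − e^(−6 × 0.04650 × 16.0) = 1 − e^(−4.464) = 1 − 0.01152 ≈ 0.988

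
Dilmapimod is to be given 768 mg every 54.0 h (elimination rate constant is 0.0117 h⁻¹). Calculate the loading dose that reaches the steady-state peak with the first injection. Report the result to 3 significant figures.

1640 mg

Accumulation ratio R = 1 / (1 − e^(−kτ)) = 1 / (1 − e^(−0.01170×54.0)) = 1 / (1 − 0.5316) = 2.135
Loading dose = maintenance dose × R = 768 × 2.135 ≈ 1640 mg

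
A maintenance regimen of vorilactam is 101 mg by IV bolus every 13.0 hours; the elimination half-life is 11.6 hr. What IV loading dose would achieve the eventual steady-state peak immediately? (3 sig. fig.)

187 mg

k = ln 2 / 11.6 = 0.05975 hr⁻¹
Accumulation ratio R = 1 / (1 − e^(−kτ)) = 1 / (1 − e^(−0.05975×13.0)) = 1 / (1 − 0.4599) = 1.851
Loading dose = maintenance dose × R = 101 × 1.851 ≈ 187 mg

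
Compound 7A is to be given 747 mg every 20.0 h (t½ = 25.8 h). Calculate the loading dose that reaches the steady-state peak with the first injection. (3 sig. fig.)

k = ln 2 / 25.8 = 0.02687 h⁻¹
Accumulation ratio R = 1 / (1 − e^(−kτ)) = 1 / (1 − e^(−0.02687×20.0)) = 1 / (1 − 0.5843) = 2.406
Loading dose = maintenance dose × R = 747 × 2.406 ≈ 1800 mg

1800 mg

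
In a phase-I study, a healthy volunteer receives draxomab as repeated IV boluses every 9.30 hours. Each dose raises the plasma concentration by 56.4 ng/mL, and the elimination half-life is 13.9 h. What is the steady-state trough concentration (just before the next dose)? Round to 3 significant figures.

95.6 ng/mL

k = ln 2 / 13.9 = 0.04987 h⁻¹
Fraction remaining after one interval: e^(−kτ) = e^(−0.04987 × 9.30) = 0.6289
R = 1 / (1 − 0.6289) = 2.695
Css,max = 56.4 × 2.695 = 152.0 ng/mL
Css,min = Css,max × e^(−kτ) = 152.0 × 0.6289 ≈ 95.6 ng/mL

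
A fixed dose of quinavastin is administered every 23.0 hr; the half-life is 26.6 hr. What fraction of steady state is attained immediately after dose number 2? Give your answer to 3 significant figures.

k = ln 2 / 26.6 = 0.02606 hr⁻¹
f_n = 1 − e^(−nkτ) = 1 − e^(−2 × 0.02606 × 23.0) = 1 − e^(−1.199) = 1 − 0.3016 ≈ 0.698

0.698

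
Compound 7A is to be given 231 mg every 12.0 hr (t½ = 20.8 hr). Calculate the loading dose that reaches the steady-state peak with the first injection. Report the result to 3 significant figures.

k = ln 2 / 20.8 = 0.03332 hr⁻¹
Accumulation ratio R = 1 / (1 − e^(−kτ)) = 1 / (1 − e^(−0.03332×12.0)) = 1 / (1 − 0.6704) = 3.034
Loading dose = maintenance dose × R = 231 × 3.034 ≈ 701 mg

701 mg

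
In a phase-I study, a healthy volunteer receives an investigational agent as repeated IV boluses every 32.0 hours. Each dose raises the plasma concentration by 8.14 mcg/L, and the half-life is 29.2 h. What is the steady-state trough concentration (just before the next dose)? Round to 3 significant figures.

7.16 mcg/L

k = ln 2 / 29.2 = 0.02374 h⁻¹
Fraction remaining after one interval: e^(−kτ) = e^(−0.02374 × 32.0) = 0.4678
R = 1 / (1 − 0.4678) = 1.879
Css,max = 8.14 × 1.879 = 15.30 mcg/L
Css,min = Css,max × e^(−kτ) = 15.30 × 0.4678 ≈ 7.16 mcg/L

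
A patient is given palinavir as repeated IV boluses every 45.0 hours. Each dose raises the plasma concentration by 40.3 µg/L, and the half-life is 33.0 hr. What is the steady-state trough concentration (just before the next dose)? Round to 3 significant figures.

25.6 µg/L

k = ln 2 / 33.0 = 0.02100 hr⁻¹
Fraction remaining after one interval: e^(−kτ) = e^(−0.02100 × 45.0) = 0.3886
R = 1 / (1 − 0.3886) = 1.636
Css,max = 40.3 × 1.636 = 65.91 µg/L
Css,min = Css,max × e^(−kτ) = 65.91 × 0.3886 ≈ 25.6 µg/L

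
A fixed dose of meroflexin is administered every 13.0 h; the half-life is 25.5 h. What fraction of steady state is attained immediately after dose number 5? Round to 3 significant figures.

0.829

k = ln 2 / 25.5 = 0.02718 h⁻¹
f_n = 1 − e^(−nkτ) = 1 − e^(−5 × 0.02718 × 13.0) = 1 − e^(−1.767) = 1 − 0.1709 ≈ 0.829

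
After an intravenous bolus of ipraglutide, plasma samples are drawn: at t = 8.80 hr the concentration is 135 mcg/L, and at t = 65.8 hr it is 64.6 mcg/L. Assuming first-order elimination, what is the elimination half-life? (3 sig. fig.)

k = ln(C₁/C₂) / (t₂ − t₁) = ln(135/64.6) / (65.8 − 8.80)
  = 0.7371 / 57.00 = 0.01293 hr⁻¹
t½ = ln 2 / k = ln 2 / 0.01293 ≈ 53.6 hours

53.6 hours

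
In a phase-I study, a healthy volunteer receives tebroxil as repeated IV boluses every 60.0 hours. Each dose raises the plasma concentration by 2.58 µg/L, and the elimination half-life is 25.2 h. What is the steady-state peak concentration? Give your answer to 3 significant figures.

3.19 µg/L

k = ln 2 / 25.2 = 0.02751 h⁻¹
Fraction remaining after one interval: e^(−kτ) = e^(−0.02751 × 60.0) = 0.1920
R = 1 / (1 − 0.1920) = 1.238
Css,max = 2.58 × 1.238 ≈ 3.19 µg/L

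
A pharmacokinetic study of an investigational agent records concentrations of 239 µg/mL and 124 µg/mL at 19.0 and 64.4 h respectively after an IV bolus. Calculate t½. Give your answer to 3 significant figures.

48.0 hours

k = ln(C₁/C₂) / (t₂ − t₁) = ln(239/124) / (64.4 − 19.0)
  = 0.6562 / 45.40 = 0.01445 h⁻¹
t½ = ln 2 / k = ln 2 / 0.01445 ≈ 48.0 hours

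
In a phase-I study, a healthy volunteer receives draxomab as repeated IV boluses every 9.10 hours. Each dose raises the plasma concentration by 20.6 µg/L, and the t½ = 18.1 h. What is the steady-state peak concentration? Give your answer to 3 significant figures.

k = ln 2 / 18.1 = 0.03830 h⁻¹
Fraction remaining after one interval: e^(−kτ) = e^(−0.03830 × 9.10) = 0.7058
R = 1 / (1 − 0.7058) = 3.399
Css,max = 20.6 × 3.399 ≈ 70.0 µg/L

70.0 µg/L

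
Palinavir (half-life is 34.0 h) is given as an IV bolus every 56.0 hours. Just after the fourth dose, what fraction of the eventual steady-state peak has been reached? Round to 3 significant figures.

0.990

k = ln 2 / 34.0 = 0.02039 h⁻¹
f_n = 1 − e^(−nkτ) = 1 − e^(−4 × 0.02039 × 56.0) = 1 − e^(−4.567) = 1 − 0.01039 ≈ 0.990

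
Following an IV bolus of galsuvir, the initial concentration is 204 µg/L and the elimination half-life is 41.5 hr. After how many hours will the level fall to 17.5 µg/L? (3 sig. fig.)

147 hours

k = ln 2 / 41.5 = 0.01670 hr⁻¹
C(t) = C₀ e^(−kt)  ⇒  t = ln(C₀/C) / k
t = ln(204/17.5) / 0.01670 = 2.456 / 0.01670 ≈ 147 hours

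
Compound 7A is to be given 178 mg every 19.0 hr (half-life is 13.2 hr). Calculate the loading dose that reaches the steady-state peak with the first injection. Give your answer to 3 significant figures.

282 mg

k = ln 2 / 13.2 = 0.05251 hr⁻¹
Accumulation ratio R = 1 / (1 − e^(−kτ)) = 1 / (1 − e^(−0.05251×19.0)) = 1 / (1 − 0.3687) = 1.584
Loading dose = maintenance dose × R = 178 × 1.584 ≈ 282 mg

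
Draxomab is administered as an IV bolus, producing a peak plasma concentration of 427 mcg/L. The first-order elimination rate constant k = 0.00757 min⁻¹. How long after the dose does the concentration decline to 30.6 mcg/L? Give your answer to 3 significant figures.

C(t) = C₀ e^(−kt)  ⇒  t = ln(C₀/C) / k
t = ln(427/30.6) / 0.007570 = 2.636 / 0.007570 ≈ 348 minutes

348 minutes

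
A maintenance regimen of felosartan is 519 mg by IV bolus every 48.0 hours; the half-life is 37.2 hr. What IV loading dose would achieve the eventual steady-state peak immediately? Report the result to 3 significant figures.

k = ln 2 / 37.2 = 0.01863 hr⁻¹
Accumulation ratio R = 1 / (1 − e^(−kτ)) = 1 / (1 − e^(−0.01863×48.0)) = 1 / (1 − 0.4089) = 1.692
Loading dose = maintenance dose × R = 519 × 1.692 ≈ 878 mg

878 mg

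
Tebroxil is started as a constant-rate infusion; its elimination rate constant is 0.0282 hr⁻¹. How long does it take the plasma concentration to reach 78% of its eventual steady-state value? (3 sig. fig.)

f = 1 − e^(−kt)  ⇒  t = −ln(1 − f) / k
t = −ln(1 − 0.78) / 0.02820 = 1.514 / 0.02820 ≈ 53.7 hours

53.7 hours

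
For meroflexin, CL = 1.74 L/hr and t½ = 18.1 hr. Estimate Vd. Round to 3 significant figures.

k = ln 2 / t½ = ln 2 / 18.1 = 0.03830 hr⁻¹
V = CL / k = 1.74 / 0.03830 ≈ 45.4 L

45.4 L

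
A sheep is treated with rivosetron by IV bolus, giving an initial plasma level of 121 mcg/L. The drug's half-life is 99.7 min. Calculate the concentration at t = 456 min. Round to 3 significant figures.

5.08 mcg/L

k = ln 2 / 99.7 = 0.006952 min⁻¹
C(t) = C₀ e^(−kt) = 121 × e^(−0.006952 × 456) = 121 × e^(−3.170) = 121 × 0.04199 ≈ 5.08 mcg/L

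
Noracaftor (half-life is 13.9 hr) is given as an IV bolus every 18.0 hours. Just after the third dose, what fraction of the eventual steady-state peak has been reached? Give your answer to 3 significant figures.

k = ln 2 / 13.9 = 0.04987 hr⁻¹
f_n = 1 − e^(−nkτ) = 1 − e^(−3 × 0.04987 × 18.0) = 1 − e^(−2.693) = 1 − 0.06769 ≈ 0.932

0.932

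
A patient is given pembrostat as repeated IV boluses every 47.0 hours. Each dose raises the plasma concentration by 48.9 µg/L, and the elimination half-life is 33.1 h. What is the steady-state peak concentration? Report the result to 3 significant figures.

78.1 µg/L

k = ln 2 / 33.1 = 0.02094 h⁻¹
Fraction remaining after one interval: e^(−kτ) = e^(−0.02094 × 47.0) = 0.3737
R = 1 / (1 − 0.3737) = 1.597
Css,max = 48.9 × 1.597 ≈ 78.1 µg/L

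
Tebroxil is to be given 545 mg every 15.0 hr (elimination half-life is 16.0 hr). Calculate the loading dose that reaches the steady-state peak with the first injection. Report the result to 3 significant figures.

k = ln 2 / 16.0 = 0.04332 hr⁻¹
Accumulation ratio R = 1 / (1 − e^(−kτ)) = 1 / (1 − e^(−0.04332×15.0)) = 1 / (1 − 0.5221) = 2.093
Loading dose = maintenance dose × R = 545 × 2.093 ≈ 1140 mg

1140 mg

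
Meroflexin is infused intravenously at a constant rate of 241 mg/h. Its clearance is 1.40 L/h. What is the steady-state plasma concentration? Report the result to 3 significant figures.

172 mg/L

Css = infusion rate / CL = 241 / 1.40 ≈ 172 mg/L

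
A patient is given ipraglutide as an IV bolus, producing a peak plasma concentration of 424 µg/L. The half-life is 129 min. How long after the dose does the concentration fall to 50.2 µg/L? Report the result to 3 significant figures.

k = ln 2 / 129 = 0.005373 min⁻¹
C(t) = C₀ e^(−kt)  ⇒  t = ln(C₀/C) / k
t = ln(424/50.2) / 0.005373 = 2.134 / 0.005373 ≈ 397 minutes

397 minutes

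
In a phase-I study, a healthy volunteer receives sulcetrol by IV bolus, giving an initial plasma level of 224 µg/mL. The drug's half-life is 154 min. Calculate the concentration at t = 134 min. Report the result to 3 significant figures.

k = ln 2 / 154 = 0.004501 min⁻¹
C(t) = C₀ e^(−kt) = 224 × e^(−0.004501 × 134) = 224 × e^(−0.6031) = 224 × 0.5471 ≈ 123 µg/mL

123 µg/mL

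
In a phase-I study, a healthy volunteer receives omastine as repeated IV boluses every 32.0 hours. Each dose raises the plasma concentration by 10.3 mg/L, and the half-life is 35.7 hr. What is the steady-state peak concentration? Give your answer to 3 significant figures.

22.3 mg/L

k = ln 2 / 35.7 = 0.01942 hr⁻¹
Fraction remaining after one interval: e^(−kτ) = e^(−0.01942 × 32.0) = 0.5372
R = 1 / (1 − 0.5372) = 2.161
Css,max = 10.3 × 2.161 ≈ 22.3 mg/L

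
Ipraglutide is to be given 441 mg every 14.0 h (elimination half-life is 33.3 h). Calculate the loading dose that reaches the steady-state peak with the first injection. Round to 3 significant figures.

k = ln 2 / 33.3 = 0.02082 h⁻¹
Accumulation ratio R = 1 / (1 − e^(−kτ)) = 1 / (1 − e^(−0.02082×14.0)) = 1 / (1 − 0.7472) = 3.956
Loading dose = maintenance dose × R = 441 × 3.956 ≈ 1740 mg

1740 mg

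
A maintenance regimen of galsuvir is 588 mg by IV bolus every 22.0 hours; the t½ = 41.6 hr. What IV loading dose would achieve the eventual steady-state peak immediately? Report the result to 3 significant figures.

1920 mg

k = ln 2 / 41.6 = 0.01666 hr⁻¹
Accumulation ratio R = 1 / (1 − e^(−kτ)) = 1 / (1 − e^(−0.01666×22.0)) = 1 / (1 − 0.6931) = 3.258
Loading dose = maintenance dose × R = 588 × 3.258 ≈ 1920 mg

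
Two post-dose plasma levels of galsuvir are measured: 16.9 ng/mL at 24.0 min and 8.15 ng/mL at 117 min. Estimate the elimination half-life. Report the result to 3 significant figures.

k = ln(C₁/C₂) / (t₂ − t₁) = ln(16.9/8.15) / (117 − 24.0)
  = 0.7293 / 93.00 = 0.007842 min⁻¹
t½ = ln 2 / k = ln 2 / 0.007842 ≈ 88.4 minutes

88.4 minutes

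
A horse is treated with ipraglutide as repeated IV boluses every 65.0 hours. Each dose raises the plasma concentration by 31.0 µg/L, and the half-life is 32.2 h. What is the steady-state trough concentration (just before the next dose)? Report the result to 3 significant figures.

k = ln 2 / 32.2 = 0.02153 h⁻¹
Fraction remaining after one interval: e^(−kτ) = e^(−0.02153 × 65.0) = 0.2468
R = 1 / (1 − 0.2468) = 1.328
Css,max = 31.0 × 1.328 = 41.16 µg/L
Css,min = Css,max × e^(−kτ) = 41.16 × 0.2468 ≈ 10.2 µg/L

10.2 µg/L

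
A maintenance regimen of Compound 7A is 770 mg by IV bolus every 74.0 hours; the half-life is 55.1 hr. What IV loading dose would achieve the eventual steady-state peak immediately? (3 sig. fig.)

k = ln 2 / 55.1 = 0.01258 hr⁻¹
Accumulation ratio R = 1 / (1 − e^(−kτ)) = 1 / (1 − e^(−0.01258×74.0)) = 1 / (1 − 0.3942) = 1.651
Loading dose = maintenance dose × R = 770 × 1.651 ≈ 1270 mg

1270 mg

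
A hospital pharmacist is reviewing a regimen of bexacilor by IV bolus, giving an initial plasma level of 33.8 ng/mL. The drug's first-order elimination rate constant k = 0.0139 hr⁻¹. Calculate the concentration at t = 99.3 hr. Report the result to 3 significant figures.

8.50 ng/mL

C(t) = C₀ e^(−kt) = 33.8 × e^(−0.01390 × 99.3) = 33.8 × e^(−1.380) = 33.8 × 0.2515 ≈ 8.50 ng/mL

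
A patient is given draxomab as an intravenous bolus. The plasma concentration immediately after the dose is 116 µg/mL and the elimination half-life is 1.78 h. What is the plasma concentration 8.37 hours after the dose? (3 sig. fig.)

k = ln 2 / 1.78 = 0.3894 h⁻¹
C(t) = C₀ e^(−kt) = 116 × e^(−0.3894 × 8.37) = 116 × e^(−3.259) = 116 × 0.03841 ≈ 4.46 µg/mL

4.46 µg/mL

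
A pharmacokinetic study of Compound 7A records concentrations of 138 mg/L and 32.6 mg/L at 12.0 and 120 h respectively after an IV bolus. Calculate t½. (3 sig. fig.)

51.9 hours

k = ln(C₁/C₂) / (t₂ − t₁) = ln(138/32.6) / (120 − 12.0)
  = 1.443 / 108.0 = 0.01336 h⁻¹
t½ = ln 2 / k = ln 2 / 0.01336 ≈ 51.9 hours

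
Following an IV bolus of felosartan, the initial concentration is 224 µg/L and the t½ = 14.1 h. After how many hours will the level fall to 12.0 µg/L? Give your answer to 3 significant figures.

k = ln 2 / 14.1 = 0.04916 h⁻¹
C(t) = C₀ e^(−kt)  ⇒  t = ln(C₀/C) / k
t = ln(224/12.0) / 0.04916 = 2.927 / 0.04916 ≈ 59.5 hours

59.5 hours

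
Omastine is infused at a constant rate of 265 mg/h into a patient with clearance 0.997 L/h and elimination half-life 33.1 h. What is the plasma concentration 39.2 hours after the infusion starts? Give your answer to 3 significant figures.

149 mg/L

Css = rate / CL = 265 / 0.997 = 265.8 mg/L
k = ln 2 / 33.1 = 0.02094 h⁻¹
C(t) = Css (1 − e^(−kt)) = 265.8 × (1 − e^(−0.8209)) = 265.8 × 0.5600 ≈ 149 mg/L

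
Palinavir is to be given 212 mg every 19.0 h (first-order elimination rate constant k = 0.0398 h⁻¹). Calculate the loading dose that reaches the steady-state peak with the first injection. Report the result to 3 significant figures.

Accumulation ratio R = 1 / (1 − e^(−kτ)) = 1 / (1 − e^(−0.03980×19.0)) = 1 / (1 − 0.4694) = 1.885
Loading dose = maintenance dose × R = 212 × 1.885 ≈ 400 mg

400 mg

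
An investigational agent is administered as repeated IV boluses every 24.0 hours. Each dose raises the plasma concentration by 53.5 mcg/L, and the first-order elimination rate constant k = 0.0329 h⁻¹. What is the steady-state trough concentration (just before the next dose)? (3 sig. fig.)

Fraction remaining after one interval: e^(−kτ) = e^(−0.03290 × 24.0) = 0.4540
R = 1 / (1 − 0.4540) = 1.832
Css,max = 53.5 × 1.832 = 97.99 mcg/L
Css,min = Css,max × e^(−kτ) = 97.99 × 0.4540 ≈ 44.5 mcg/L

44.5 mcg/L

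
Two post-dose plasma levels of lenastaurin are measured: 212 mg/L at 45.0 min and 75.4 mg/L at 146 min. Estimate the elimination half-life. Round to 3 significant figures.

k = ln(C₁/C₂) / (t₂ − t₁) = ln(212/75.4) / (146 − 45.0)
  = 1.034 / 101.0 = 0.01024 min⁻¹
t½ = ln 2 / k = ln 2 / 0.01024 ≈ 67.7 minutes

67.7 minutes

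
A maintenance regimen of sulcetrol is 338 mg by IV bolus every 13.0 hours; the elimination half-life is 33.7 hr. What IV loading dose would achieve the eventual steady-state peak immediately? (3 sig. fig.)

1440 mg

k = ln 2 / 33.7 = 0.02057 hr⁻¹
Accumulation ratio R = 1 / (1 − e^(−kτ)) = 1 / (1 − e^(−0.02057×13.0)) = 1 / (1 − 0.7654) = 4.262
Loading dose = maintenance dose × R = 338 × 4.262 ≈ 1440 mg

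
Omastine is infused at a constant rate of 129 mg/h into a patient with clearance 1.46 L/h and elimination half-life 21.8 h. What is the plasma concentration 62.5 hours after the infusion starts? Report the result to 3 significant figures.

76.2 mg/L

Css = rate / CL = 129 / 1.46 = 88.36 mg/L
k = ln 2 / 21.8 = 0.03180 h⁻¹
C(t) = Css (1 − e^(−kt)) = 88.36 × (1 − e^(−1.987)) = 88.36 × 0.8629 ≈ 76.2 mg/L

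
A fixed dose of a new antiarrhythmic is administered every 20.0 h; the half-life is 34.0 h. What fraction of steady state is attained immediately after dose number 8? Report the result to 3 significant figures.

k = ln 2 / 34.0 = 0.02039 h⁻¹
f_n = 1 − e^(−nkτ) = 1 − e^(−8 × 0.02039 × 20.0) = 1 − e^(−3.262) = 1 − 0.03832 ≈ 0.962

0.962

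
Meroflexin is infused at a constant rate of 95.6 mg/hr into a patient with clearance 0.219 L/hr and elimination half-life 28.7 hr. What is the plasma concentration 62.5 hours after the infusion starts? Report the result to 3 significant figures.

Css = rate / CL = 95.6 / 0.219 = 436.5 mg/L
k = ln 2 / 28.7 = 0.02415 hr⁻¹
C(t) = Css (1 − e^(−kt)) = 436.5 × (1 − e^(−1.509)) = 436.5 × 0.7790 ≈ 340 mg/L

340 mg/L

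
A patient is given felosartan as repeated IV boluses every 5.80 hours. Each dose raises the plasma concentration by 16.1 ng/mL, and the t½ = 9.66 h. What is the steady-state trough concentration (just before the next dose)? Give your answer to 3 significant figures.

k = ln 2 / 9.66 = 0.07175 h⁻¹
Fraction remaining after one interval: e^(−kτ) = e^(−0.07175 × 5.80) = 0.6596
R = 1 / (1 − 0.6596) = 2.937
Css,max = 16.1 × 2.937 = 47.29 ng/mL
Css,min = Css,max × e^(−kτ) = 47.29 × 0.6596 ≈ 31.2 ng/mL

31.2 ng/mL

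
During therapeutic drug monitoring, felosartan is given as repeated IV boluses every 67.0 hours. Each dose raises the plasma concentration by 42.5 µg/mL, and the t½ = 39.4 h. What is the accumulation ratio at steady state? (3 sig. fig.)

k = ln 2 / 39.4 = 0.01759 h⁻¹
Fraction remaining after one interval: e^(−kτ) = e^(−0.01759 × 67.0) = 0.3077
R = 1 / (1 − 0.3077) = 1 / 0.6923 ≈ 1.44

1.44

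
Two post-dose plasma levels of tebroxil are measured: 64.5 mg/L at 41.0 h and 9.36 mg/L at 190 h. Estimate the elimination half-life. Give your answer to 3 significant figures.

k = ln(C₁/C₂) / (t₂ − t₁) = ln(64.5/9.36) / (190 − 41.0)
  = 1.930 / 149.0 = 0.01295 h⁻¹
t½ = ln 2 / k = ln 2 / 0.01295 ≈ 53.5 hours

53.5 hours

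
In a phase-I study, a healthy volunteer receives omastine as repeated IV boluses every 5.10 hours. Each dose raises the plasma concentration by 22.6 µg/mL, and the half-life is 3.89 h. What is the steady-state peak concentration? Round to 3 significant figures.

k = ln 2 / 3.89 = 0.1782 h⁻¹
Fraction remaining after one interval: e^(−kτ) = e^(−0.1782 × 5.10) = 0.4030
R = 1 / (1 − 0.4030) = 1.675
Css,max = 22.6 × 1.675 ≈ 37.9 µg/mL

37.9 µg/mL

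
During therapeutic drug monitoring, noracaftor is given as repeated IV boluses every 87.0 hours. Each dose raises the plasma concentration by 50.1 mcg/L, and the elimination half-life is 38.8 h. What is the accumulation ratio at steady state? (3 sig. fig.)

1.27

k = ln 2 / 38.8 = 0.01786 h⁻¹
Fraction remaining after one interval: e^(−kτ) = e^(−0.01786 × 87.0) = 0.2114
R = 1 / (1 − 0.2114) = 1 / 0.7886 ≈ 1.27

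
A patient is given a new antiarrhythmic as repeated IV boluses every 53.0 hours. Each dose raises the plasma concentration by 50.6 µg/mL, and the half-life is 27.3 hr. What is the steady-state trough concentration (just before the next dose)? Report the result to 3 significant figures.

k = ln 2 / 27.3 = 0.02539 hr⁻¹
Fraction remaining after one interval: e^(−kτ) = e^(−0.02539 × 53.0) = 0.2604
R = 1 / (1 − 0.2604) = 1.352
Css,max = 50.6 × 1.352 = 68.41 µg/mL
Css,min = Css,max × e^(−kτ) = 68.41 × 0.2604 ≈ 17.8 µg/mL

17.8 µg/mL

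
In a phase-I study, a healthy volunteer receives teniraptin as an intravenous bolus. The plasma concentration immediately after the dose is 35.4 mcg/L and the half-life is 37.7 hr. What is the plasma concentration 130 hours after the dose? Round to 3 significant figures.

k = ln 2 / 37.7 = 0.01839 hr⁻¹
130 hr is 3.448 half-lives, so C = 35.4 × (1/2)^3.448 = 35.4 × 0.09161 ≈ 3.24 mcg/L

3.24 mcg/L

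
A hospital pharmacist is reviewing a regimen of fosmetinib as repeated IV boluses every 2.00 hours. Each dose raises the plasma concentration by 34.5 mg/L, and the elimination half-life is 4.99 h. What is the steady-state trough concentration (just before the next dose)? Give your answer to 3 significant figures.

k = ln 2 / 4.99 = 0.1389 h⁻¹
Fraction remaining after one interval: e^(−kτ) = e^(−0.1389 × 2.00) = 0.7574
R = 1 / (1 − 0.7574) = 4.123
Css,max = 34.5 × 4.123 = 142.2 mg/L
Css,min = Css,max × e^(−kτ) = 142.2 × 0.7574 ≈ 108 mg/L

108 mg/L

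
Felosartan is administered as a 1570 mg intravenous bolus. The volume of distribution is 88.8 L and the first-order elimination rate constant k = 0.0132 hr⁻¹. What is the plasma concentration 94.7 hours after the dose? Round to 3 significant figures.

5.07 µg/mL

C₀ = dose / V = 1570 / 88.8 = 17.68 µg/mL
C(t) = C₀ e^(−kt) = 17.68 × e^(−0.01320 × 94.7) = 17.68 × e^(−1.250) = 17.68 × 0.2865 ≈ 5.07 µg/mL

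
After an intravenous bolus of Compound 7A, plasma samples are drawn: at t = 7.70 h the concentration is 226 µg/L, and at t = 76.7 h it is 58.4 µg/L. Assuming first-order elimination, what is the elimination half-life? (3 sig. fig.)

k = ln(C₁/C₂) / (t₂ − t₁) = ln(226/58.4) / (76.7 − 7.70)
  = 1.353 / 69.00 = 0.01961 h⁻¹
t½ = ln 2 / k = ln 2 / 0.01961 ≈ 35.3 hours

35.3 hours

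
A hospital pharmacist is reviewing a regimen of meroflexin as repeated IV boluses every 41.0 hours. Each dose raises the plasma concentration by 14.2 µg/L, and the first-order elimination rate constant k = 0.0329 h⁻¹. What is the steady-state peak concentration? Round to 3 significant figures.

19.2 µg/L

Fraction remaining after one interval: e^(−kτ) = e^(−0.03290 × 41.0) = 0.2595
R = 1 / (1 − 0.2595) = 1.350
Css,max = 14.2 × 1.350 ≈ 19.2 µg/L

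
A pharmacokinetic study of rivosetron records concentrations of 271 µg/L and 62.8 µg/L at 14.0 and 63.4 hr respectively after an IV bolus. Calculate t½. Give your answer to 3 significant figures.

k = ln(C₁/C₂) / (t₂ − t₁) = ln(271/62.8) / (63.4 − 14.0)
  = 1.462 / 49.40 = 0.02960 hr⁻¹
t½ = ln 2 / k = ln 2 / 0.02960 ≈ 23.4 hours

23.4 hours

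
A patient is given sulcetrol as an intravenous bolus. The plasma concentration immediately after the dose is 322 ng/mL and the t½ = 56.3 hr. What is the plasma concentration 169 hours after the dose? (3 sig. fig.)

40.2 ng/mL

k = ln 2 / 56.3 = 0.01231 hr⁻¹
169 hr is 3.002 half-lives, so C = 322 × (1/2)^3.002 = 322 × 0.1248 ≈ 40.2 ng/mL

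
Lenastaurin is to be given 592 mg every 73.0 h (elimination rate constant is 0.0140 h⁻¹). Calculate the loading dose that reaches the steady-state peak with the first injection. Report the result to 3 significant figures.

925 mg

Accumulation ratio R = 1 / (1 − e^(−kτ)) = 1 / (1 − e^(−0.01400×73.0)) = 1 / (1 − 0.3599) = 1.562
Loading dose = maintenance dose × R = 592 × 1.562 ≈ 925 mg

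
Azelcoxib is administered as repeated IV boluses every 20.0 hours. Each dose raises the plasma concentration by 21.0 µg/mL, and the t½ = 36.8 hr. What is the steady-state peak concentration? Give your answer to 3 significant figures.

k = ln 2 / 36.8 = 0.01884 hr⁻¹
Fraction remaining after one interval: e^(−kτ) = e^(−0.01884 × 20.0) = 0.6861
R = 1 / (1 − 0.6861) = 3.186
Css,max = 21.0 × 3.186 ≈ 66.9 µg/mL

66.9 µg/mL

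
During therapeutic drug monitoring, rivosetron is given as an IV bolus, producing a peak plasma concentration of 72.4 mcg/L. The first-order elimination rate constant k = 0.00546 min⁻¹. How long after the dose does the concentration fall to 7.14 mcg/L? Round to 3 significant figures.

C(t) = C₀ e^(−kt)  ⇒  t = ln(C₀/C) / k
t = ln(72.4/7.14) / 0.005460 = 2.316 / 0.005460 ≈ 424 minutes

424 minutes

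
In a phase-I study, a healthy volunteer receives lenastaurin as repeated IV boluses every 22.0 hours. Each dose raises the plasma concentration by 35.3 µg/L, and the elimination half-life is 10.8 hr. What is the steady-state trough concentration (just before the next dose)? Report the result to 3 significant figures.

k = ln 2 / 10.8 = 0.06418 hr⁻¹
Fraction remaining after one interval: e^(−kτ) = e^(−0.06418 × 22.0) = 0.2437
R = 1 / (1 − 0.2437) = 1.322
Css,max = 35.3 × 1.322 = 46.67 µg/L
Css,min = Css,max × e^(−kτ) = 46.67 × 0.2437 ≈ 11.4 µg/L

11.4 µg/L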